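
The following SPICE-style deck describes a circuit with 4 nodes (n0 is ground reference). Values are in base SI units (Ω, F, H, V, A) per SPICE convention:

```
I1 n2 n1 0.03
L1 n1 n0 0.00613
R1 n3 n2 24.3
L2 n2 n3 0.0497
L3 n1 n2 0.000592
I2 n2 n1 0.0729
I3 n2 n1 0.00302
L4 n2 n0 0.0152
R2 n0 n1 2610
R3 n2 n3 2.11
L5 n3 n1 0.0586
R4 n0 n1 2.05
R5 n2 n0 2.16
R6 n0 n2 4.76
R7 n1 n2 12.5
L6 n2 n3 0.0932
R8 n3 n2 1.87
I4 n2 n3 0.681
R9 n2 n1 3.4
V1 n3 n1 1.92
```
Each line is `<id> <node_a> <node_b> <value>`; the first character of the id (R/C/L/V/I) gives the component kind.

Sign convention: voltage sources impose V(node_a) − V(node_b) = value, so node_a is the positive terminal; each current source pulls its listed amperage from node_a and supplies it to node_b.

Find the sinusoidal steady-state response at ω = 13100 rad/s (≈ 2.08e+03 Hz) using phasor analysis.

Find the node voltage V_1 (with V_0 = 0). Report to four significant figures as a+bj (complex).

MNA unknowns: 3 node voltages V₁..V_3 plus 1 source current (V1)
I1: z[2]−=0.03, z[1]+=0.03
L1: Y=0.000-0.01245j on G[1,0]
R1: Y=0.04115+0.000j on G[3,2]
L2: Y=0.000-0.001536j on G[2,3]
L3: Y=0.000-0.1289j on G[1,2]
I2: z[2]−=0.0729, z[1]+=0.0729
I3: z[2]−=0.00302, z[1]+=0.00302
L4: Y=0.000-0.005022j on G[2,0]
R2: Y=0.0003831+0.000j on G[0,1]
R3: Y=0.4739+0.000j on G[2,3]
L5: Y=0.000-0.001303j on G[3,1]
R4: Y=0.4878+0.000j on G[0,1]
R5: Y=0.4630+0.000j on G[2,0]
R6: Y=0.2101+0.000j on G[0,2]
R7: Y=0.08000+0.000j on G[1,2]
L6: Y=0.000-0.0008191j on G[2,3]
R8: Y=0.5348+0.000j on G[3,2]
I4: z[2]−=0.681, z[3]+=0.681
R9: Y=0.2941+0.000j on G[2,1]
V1: row V3−V1=1.92, i_V1 at 3,1
solve → V1=-0.4144-0.03474j, V2=0.3011+0.01978j, V3=1.506-0.03474j
aux → i_V1=-0.5834+0.06257j

-0.4144-0.03474j V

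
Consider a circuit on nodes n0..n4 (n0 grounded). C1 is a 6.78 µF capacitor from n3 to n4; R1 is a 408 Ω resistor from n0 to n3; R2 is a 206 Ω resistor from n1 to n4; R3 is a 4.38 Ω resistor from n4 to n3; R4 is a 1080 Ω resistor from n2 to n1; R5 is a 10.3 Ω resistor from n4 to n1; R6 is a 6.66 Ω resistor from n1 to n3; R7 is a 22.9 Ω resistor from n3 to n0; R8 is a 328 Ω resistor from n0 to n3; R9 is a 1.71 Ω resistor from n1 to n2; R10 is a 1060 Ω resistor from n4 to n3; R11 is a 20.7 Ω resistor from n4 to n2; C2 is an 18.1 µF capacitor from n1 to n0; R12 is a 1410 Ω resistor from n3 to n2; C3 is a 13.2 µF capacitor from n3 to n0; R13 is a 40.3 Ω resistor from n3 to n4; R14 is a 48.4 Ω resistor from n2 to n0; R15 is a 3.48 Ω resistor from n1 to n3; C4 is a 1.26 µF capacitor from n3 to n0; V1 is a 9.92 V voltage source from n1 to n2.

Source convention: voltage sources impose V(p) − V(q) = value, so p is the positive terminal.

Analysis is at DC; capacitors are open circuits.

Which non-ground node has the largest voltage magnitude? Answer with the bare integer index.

2

MNA unknowns: 4 node voltages V₁..V_4 plus 1 source current (V1)
C1: Y=0.000 on G[3,4]
R1: Y=0.002451 on G[0,3]
R2: Y=0.004854 on G[1,4]
R3: Y=0.2283 on G[4,3]
R4: Y=0.0009259 on G[2,1]
R5: Y=0.09709 on G[4,1]
R6: Y=0.1502 on G[1,3]
R7: Y=0.04367 on G[3,0]
R8: Y=0.003049 on G[0,3]
R9: Y=0.5848 on G[1,2]
R10: Y=0.0009434 on G[4,3]
R11: Y=0.04831 on G[4,2]
C2: Y=0.000 on G[1,0]
R12: Y=0.0007092 on G[3,2]
C3: Y=0.000 on G[3,0]
R13: Y=0.02481 on G[3,4]
R14: Y=0.02066 on G[2,0]
R15: Y=0.2874 on G[1,3]
C4: Y=0.000 on G[3,0]
V1: row V1−V2=9.92, i_V1 at 1,2
solve → V1=3.517, V2=-6.403, V3=2.690, V4=1.813
aux → i_V1=-6.346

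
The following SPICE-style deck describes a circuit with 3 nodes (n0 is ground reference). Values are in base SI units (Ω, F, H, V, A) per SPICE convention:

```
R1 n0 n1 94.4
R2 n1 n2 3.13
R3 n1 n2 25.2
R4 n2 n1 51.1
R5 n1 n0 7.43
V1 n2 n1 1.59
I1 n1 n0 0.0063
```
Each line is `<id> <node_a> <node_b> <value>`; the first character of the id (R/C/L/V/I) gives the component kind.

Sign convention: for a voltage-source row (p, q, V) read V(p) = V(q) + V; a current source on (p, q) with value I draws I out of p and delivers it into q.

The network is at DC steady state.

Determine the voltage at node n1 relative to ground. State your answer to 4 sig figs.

-0.04339 V

Apply KCL at each of the 2 non-ground nodes and solve the resulting linear system.
Node n1: branches {R1, R2, R3, R4, R5, V1, I1} → V_1 = -0.04339
Node n2: branches {R2, R3, R4, V1} → V_2 = 1.547
Source currents: i(V1)=-0.6022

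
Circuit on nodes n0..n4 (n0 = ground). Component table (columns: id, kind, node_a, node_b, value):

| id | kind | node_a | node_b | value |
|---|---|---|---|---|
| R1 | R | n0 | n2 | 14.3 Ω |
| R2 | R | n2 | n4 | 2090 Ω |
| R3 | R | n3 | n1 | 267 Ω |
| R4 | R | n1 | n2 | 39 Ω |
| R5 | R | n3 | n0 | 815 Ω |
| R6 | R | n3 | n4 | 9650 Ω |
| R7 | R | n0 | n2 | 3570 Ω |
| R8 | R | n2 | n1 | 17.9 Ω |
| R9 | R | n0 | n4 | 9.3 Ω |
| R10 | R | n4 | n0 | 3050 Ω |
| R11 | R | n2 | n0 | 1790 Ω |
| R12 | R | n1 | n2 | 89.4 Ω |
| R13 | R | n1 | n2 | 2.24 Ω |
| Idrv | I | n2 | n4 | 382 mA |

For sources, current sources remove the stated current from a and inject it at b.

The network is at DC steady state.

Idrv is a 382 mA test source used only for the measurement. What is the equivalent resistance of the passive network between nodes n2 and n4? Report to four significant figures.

R_eq = 22.93 Ω

Apply KCL at each of the 4 non-ground nodes and solve the resulting linear system.
Node n1: branches {R3, R4, R8, R12, R13} → V_1 = -5.252
Node n2: branches {R1, R2, R4, R7, R8, R11, R12, R13, Idrv} → V_2 = -5.262
Node n3: branches {R3, R5, R6} → V_3 = -3.804
Node n4: branches {R2, R6, R9, R10, Idrv} → V_4 = 3.496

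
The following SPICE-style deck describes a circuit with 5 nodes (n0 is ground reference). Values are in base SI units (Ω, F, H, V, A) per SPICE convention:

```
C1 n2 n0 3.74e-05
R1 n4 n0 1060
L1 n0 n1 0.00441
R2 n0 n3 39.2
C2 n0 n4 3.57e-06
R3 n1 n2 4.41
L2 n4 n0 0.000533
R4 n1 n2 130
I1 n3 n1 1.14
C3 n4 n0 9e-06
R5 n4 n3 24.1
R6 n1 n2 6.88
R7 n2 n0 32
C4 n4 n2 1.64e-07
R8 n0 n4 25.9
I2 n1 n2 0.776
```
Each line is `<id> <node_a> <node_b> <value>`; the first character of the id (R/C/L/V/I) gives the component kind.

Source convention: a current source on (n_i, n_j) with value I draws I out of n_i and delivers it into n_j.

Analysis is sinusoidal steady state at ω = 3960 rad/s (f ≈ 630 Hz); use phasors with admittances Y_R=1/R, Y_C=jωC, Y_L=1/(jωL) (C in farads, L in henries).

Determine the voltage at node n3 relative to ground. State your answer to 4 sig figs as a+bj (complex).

Element admittances at ω=3960 rad/s:
  Y(C1) = 0.000+0.1481j S between n2,n0
  Y(R1) = 0.0009434+0.000j S between n4,n0
  Y(L1) = 0.000-0.05726j S between n0,n1
  Y(R2) = 0.02551+0.000j S between n0,n3
  Y(C2) = 0.000+0.01414j S between n0,n4
  Y(R3) = 0.2268+0.000j S between n1,n2
  Y(L2) = 0.000-0.4738j S between n4,n0
  Y(R4) = 0.007692+0.000j S between n1,n2
  I1: injects 1.14 A into n1 (from n3)
  Y(C3) = 0.000+0.03564j S between n4,n0
  Y(R5) = 0.04149+0.000j S between n4,n3
  Y(R6) = 0.1453+0.000j S between n1,n2
  Y(R7) = 0.03125+0.000j S between n2,n0
  Y(C4) = 0.000+0.0006494j S between n4,n2
  Y(R8) = 0.03861+0.000j S between n0,n4
  I2: injects 0.776 A into n2 (from n1)
Assemble and solve the 4×4 MNA system:
  V(n1)=7.224-9.026j  V(n2)=4.905-10.11j  V(n3)=-17.15-1.005j  V(n4)=-0.2198-1.623j

-17.15-1.005j V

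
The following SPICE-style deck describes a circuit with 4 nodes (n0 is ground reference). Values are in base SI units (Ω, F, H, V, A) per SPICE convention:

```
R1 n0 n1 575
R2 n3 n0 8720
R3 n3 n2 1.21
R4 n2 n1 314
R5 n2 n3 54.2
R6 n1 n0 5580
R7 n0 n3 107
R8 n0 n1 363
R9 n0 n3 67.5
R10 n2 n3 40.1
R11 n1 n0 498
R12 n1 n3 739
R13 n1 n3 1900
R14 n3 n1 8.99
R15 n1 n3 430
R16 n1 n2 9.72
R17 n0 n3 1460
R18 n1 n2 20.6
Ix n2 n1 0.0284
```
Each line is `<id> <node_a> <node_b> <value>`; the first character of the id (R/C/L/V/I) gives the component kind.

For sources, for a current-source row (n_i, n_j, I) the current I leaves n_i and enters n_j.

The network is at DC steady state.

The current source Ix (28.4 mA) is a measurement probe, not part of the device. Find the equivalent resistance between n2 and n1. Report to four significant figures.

Element admittances at DC:
  Y(R1) = 0.001739 S between n0,n1
  Y(R2) = 0.0001147 S between n3,n0
  Y(R3) = 0.8264 S between n3,n2
  Y(R4) = 0.003185 S between n2,n1
  Y(R5) = 0.01845 S between n2,n3
  Y(R6) = 0.0001792 S between n1,n0
  Y(R7) = 0.009346 S between n0,n3
  Y(R8) = 0.002755 S between n0,n1
  Y(R9) = 0.01481 S between n0,n3
  Y(R10) = 0.02494 S between n2,n3
  Y(R11) = 0.002008 S between n1,n0
  Y(R12) = 0.001353 S between n1,n3
  Y(R13) = 0.0005263 S between n1,n3
  Y(R14) = 0.1112 S between n3,n1
  Y(R15) = 0.002326 S between n1,n3
  Y(R16) = 0.1029 S between n1,n2
  Y(R17) = 0.0006849 S between n0,n3
  Y(R18) = 0.04854 S between n1,n2
  Ix: injects 0.0284 A into n1 (from n2)
Assemble and solve the 3×3 MNA system:
  V(n1)=0.07549  V(n2)=-0.03349  V(n3)=-0.02021

R_eq = 3.837 Ω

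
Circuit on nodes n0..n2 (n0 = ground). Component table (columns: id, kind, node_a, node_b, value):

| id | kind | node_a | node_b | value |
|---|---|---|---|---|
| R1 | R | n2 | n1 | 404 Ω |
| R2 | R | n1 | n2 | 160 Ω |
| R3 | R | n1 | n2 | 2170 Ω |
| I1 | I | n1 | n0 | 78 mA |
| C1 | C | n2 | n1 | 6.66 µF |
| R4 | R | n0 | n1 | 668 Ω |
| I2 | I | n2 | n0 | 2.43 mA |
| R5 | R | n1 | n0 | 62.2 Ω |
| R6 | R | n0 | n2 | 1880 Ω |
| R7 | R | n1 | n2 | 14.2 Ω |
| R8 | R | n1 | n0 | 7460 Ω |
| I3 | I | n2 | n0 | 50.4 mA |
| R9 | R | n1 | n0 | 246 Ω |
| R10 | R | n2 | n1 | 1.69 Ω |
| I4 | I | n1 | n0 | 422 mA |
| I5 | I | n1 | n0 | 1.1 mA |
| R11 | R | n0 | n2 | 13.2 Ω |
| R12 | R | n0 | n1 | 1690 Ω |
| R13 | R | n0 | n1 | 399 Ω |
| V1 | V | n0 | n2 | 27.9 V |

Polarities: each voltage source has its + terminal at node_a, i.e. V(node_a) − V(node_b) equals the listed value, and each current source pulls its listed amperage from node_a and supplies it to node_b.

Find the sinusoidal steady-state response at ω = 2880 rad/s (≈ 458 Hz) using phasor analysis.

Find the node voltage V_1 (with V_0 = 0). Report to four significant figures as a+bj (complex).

-27.62-0.007624j V

MNA unknowns: 2 node voltages V₁..V_2 plus 1 source current (V1)
R1: Y=0.002475+0.000j on G[2,1]
R2: Y=0.006250+0.000j on G[1,2]
R3: Y=0.0004608+0.000j on G[1,2]
I1: z[1]−=0.078, z[0]+=0.078
C1: Y=0.000+0.01918j on G[2,1]
R4: Y=0.001497+0.000j on G[0,1]
I2: z[2]−=0.00243, z[0]+=0.00243
R5: Y=0.01608+0.000j on G[1,0]
R6: Y=0.0005319+0.000j on G[0,2]
R7: Y=0.07042+0.000j on G[1,2]
R8: Y=0.0001340+0.000j on G[1,0]
I3: z[2]−=0.0504, z[0]+=0.0504
R9: Y=0.004065+0.000j on G[1,0]
R10: Y=0.5917+0.000j on G[2,1]
I4: z[1]−=0.422, z[0]+=0.422
I5: z[1]−=0.0011, z[0]+=0.0011
R11: Y=0.07576+0.000j on G[0,2]
R12: Y=0.0005917+0.000j on G[0,1]
R13: Y=0.002506+0.000j on G[0,1]
V1: row V0−V2=27.9, i_V1 at 0,2
solve → V1=-27.62-0.007624j, V2=-27.90+0.000j
aux → i_V1=-2.262-0.0001896j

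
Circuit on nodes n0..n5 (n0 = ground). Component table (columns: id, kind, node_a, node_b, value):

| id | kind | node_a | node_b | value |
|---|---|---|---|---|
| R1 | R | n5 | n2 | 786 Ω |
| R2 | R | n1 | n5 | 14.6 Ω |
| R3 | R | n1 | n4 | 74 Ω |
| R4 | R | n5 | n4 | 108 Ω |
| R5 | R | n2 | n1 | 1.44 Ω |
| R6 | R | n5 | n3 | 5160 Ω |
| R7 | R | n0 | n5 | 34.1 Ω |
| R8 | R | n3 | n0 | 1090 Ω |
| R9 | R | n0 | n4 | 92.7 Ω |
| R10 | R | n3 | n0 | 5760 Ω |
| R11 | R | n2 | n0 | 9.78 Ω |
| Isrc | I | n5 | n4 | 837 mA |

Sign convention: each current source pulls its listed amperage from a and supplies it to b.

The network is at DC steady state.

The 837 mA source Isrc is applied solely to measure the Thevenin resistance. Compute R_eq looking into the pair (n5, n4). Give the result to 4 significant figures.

MNA unknowns: 5 node voltages V₁..V_5
R1: Y=0.001272 on G[5,2]
R2: Y=0.06849 on G[1,5]
R3: Y=0.01351 on G[1,4]
R4: Y=0.009259 on G[5,4]
R5: Y=0.6944 on G[2,1]
R6: Y=0.0001938 on G[5,3]
R7: Y=0.02933 on G[0,5]
R8: Y=0.0009174 on G[3,0]
R9: Y=0.01079 on G[0,4]
R10: Y=0.0001736 on G[3,0]
R11: Y=0.1022 on G[2,0]
Isrc: z[5]−=0.837, z[4]+=0.837
solve → V1=-0.7109, V2=-0.6286, V3=-0.9370, V4=22.94, V5=-6.212

R_eq = 34.83 Ω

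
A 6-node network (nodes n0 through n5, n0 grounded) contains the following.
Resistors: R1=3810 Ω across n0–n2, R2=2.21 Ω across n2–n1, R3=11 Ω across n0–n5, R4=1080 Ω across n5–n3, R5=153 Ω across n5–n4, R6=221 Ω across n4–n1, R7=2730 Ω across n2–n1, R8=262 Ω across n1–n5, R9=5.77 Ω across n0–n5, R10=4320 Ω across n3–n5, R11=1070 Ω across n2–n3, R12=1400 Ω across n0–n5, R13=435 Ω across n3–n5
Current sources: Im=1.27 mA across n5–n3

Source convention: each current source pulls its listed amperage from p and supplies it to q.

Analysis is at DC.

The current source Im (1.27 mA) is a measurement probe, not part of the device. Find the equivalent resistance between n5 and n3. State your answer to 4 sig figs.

R_eq = 233.9 Ω

Apply KCL at each of the 5 non-ground nodes and solve the resulting linear system.
Node n1: branches {R2, R6, R7, R8} → V_1 = 0.03599
Node n2: branches {R1, R2, R7, R11} → V_2 = 0.03651
Node n3: branches {R4, R10, R11, R13, Im} → V_3 = 0.2970
Node n4: branches {R5, R6} → V_4 = 0.01470
Node n5: branches {R3, R4, R5, R8, R9, R10, R12, R13, Im} → V_5 = -3.617e-05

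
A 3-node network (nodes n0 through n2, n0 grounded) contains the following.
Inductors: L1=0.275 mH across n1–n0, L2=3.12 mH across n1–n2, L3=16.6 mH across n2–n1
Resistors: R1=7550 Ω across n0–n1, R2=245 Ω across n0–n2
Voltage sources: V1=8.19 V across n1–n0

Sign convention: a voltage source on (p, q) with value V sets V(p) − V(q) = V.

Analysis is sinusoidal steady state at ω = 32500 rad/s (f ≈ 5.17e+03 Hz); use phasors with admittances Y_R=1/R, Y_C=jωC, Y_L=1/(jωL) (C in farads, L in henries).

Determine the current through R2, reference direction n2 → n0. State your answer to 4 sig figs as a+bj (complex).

Apply KCL at each of the 2 non-ground nodes and solve the resulting linear system.
Node n1: branches {L1, R1, L2, L3, V1} → V_1 = 8.190+0.000j
Node n2: branches {R2, L2, L3} → V_2 = 7.304-2.545j
Source currents: i(V1)=-0.03089+0.9267j

0.02981-0.01039j A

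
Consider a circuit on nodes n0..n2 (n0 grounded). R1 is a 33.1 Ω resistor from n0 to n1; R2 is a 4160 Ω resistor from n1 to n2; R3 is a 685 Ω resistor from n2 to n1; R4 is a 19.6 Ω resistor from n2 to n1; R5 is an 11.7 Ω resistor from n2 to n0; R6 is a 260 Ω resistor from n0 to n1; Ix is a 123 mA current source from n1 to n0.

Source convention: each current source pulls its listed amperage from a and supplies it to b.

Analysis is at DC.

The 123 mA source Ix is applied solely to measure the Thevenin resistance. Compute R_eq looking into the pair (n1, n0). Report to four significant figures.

R_eq = 15.00 Ω

Element admittances at DC:
  Y(R1) = 0.03021 S between n0,n1
  Y(R2) = 0.0002404 S between n1,n2
  Y(R3) = 0.001460 S between n2,n1
  Y(R4) = 0.05102 S between n2,n1
  Y(R5) = 0.08547 S between n2,n0
  Y(R6) = 0.003846 S between n0,n1
  Ix: injects 0.123 A into n0 (from n1)
Assemble and solve the 2×2 MNA system:
  V(n1)=-1.845  V(n2)=-0.7039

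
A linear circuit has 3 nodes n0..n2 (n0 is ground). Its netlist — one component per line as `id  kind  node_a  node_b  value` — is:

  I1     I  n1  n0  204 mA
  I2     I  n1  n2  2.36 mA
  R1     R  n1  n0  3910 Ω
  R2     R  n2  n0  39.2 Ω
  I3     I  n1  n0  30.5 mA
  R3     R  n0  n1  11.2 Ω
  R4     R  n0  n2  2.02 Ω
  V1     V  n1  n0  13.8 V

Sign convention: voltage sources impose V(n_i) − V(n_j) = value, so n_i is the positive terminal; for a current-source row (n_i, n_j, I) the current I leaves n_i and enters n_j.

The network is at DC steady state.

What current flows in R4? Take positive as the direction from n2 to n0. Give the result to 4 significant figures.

0.002244 A

Element admittances at DC:
  I1: injects 0.204 A into n0 (from n1)
  I2: injects 0.00236 A into n2 (from n1)
  Y(R1) = 0.0002558 S between n1,n0
  Y(R2) = 0.02551 S between n2,n0
  I3: injects 0.0305 A into n0 (from n1)
  Y(R3) = 0.08929 S between n0,n1
  Y(R4) = 0.4950 S between n0,n2
  V1: constraint V(n1)−V(n0) = 13.8
Assemble and solve the 3×3 MNA system:
  V(n1)=13.80  V(n2)=0.004534
  i(V1)=-1.473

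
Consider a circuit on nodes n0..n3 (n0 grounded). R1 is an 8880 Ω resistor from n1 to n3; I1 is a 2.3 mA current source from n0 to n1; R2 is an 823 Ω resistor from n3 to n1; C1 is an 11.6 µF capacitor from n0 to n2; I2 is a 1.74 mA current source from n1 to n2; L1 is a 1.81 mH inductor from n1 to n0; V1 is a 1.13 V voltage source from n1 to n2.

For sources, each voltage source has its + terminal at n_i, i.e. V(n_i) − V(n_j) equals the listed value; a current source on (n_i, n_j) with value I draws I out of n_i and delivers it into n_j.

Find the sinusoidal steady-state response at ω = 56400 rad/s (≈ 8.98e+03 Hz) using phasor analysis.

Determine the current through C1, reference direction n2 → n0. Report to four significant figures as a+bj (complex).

0.002335+0.01124j A

MNA unknowns: 3 node voltages V₁..V_3 plus 1 source current (V1)
R1: Y=0.0001126+0.000j on G[1,3]
I1: z[0]−=0.0023, z[1]+=0.0023
R2: Y=0.001215+0.000j on G[3,1]
C1: Y=0.000+0.6542j on G[0,2]
I2: z[1]−=0.00174, z[2]+=0.00174
L1: Y=0.000-0.009796j on G[1,0]
V1: row V1−V2=1.13, i_V1 at 1,2
solve → V1=1.147-0.003569j, V2=0.01718-0.003569j, V3=1.147-0.003569j
aux → i_V1=0.0005950+0.01124j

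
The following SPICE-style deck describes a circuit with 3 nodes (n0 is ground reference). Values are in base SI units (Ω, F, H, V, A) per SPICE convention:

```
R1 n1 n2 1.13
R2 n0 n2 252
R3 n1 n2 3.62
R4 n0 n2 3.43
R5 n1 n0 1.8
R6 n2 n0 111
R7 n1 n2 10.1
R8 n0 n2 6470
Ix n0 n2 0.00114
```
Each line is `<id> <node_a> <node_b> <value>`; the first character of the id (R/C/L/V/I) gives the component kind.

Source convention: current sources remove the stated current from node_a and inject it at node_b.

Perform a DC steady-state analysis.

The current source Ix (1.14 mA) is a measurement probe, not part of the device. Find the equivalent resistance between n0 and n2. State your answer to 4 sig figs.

R_eq = 1.449 Ω

MNA unknowns: 2 node voltages V₁..V_2
R1: Y=0.8850 on G[1,2]
R2: Y=0.003968 on G[0,2]
R3: Y=0.2762 on G[1,2]
R4: Y=0.2915 on G[0,2]
R5: Y=0.5556 on G[1,0]
R6: Y=0.009009 on G[2,0]
R7: Y=0.09901 on G[1,2]
R8: Y=0.0001546 on G[0,2]
Ix: z[0]−=0.00114, z[2]+=0.00114
solve → V1=0.001146, V2=0.001652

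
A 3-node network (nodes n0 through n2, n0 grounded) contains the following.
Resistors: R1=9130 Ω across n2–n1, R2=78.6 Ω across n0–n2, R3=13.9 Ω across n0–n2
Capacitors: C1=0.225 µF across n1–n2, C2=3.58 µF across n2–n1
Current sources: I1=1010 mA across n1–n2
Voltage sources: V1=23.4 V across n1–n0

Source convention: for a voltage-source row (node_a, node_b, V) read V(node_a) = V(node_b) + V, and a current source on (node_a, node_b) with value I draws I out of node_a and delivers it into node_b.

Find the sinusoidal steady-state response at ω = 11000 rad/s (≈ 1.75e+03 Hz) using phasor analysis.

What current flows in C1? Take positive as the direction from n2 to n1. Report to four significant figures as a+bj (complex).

-0.01126-0.02280j A

MNA unknowns: 2 node voltages V₁..V_2 plus 1 source current (V1)
R1: Y=0.0001095+0.000j on G[2,1]
C1: Y=0.000+0.002475j on G[1,2]
C2: Y=0.000+0.03938j on G[2,1]
R2: Y=0.01272+0.000j on G[0,2]
R3: Y=0.07194+0.000j on G[0,2]
I1: z[1]−=1.01, z[2]+=1.01
V1: row V1−V0=23.4, i_V1 at 1,0
solve → V1=23.40+0.000j, V2=14.19+4.547j
aux → i_V1=-1.201-0.3850j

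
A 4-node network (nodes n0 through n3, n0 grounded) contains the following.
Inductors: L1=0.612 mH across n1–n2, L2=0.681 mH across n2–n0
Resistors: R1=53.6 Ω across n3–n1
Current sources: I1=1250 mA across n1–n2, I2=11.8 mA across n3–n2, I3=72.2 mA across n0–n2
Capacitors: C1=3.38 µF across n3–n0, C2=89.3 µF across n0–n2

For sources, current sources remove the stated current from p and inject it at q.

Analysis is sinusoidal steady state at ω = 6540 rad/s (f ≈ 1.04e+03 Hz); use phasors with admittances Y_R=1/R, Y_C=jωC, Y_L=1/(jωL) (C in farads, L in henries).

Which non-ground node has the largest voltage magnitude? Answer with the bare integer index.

1

Element admittances at ω=6540 rad/s:
  Y(L1) = 0.000-0.2498j S between n1,n2
  Y(R1) = 0.01866+0.000j S between n3,n1
  I1: injects 1.25 A into n2 (from n1)
  Y(C1) = 0.000+0.02211j S between n3,n0
  I2: injects 0.0118 A into n2 (from n3)
  Y(C2) = 0.000+0.5840j S between n0,n2
  Y(L2) = 0.000-0.2245j S between n2,n0
  I3: injects 0.0722 A into n2 (from n0)
Assemble and solve the 3×3 MNA system:
  V(n1)=-0.07849-5.301j  V(n2)=0.1789-0.08678j  V(n3)=-2.909-1.855j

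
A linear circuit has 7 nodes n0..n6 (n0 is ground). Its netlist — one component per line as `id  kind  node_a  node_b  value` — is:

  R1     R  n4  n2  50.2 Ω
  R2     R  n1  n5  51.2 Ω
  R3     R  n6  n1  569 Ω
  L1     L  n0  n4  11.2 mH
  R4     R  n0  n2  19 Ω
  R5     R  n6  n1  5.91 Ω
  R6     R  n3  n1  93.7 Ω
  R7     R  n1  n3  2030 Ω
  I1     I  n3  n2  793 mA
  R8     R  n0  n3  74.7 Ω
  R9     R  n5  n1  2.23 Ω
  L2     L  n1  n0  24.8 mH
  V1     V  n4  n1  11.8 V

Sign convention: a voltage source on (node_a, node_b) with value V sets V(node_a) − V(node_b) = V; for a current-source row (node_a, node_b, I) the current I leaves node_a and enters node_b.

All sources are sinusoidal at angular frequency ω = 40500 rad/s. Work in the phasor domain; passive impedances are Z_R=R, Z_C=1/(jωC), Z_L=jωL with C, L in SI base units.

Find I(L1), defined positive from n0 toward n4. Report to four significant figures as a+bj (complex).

Apply KCL at each of the 6 non-ground nodes and solve the resulting linear system.
Node n1: branches {R2, R3, R5, R6, R7, R9, L2, V1} → V_1 = -15.09-1.085j
Node n2: branches {R1, R4, I1} → V_2 = 10.03-0.2978j
Node n3: branches {R6, R7, I1, R8} → V_3 = -39.16-0.4933j
Node n4: branches {R1, L1, V1} → V_4 = -3.290-1.085j
Node n5: branches {R2, R9} → V_5 = -15.09-1.085j
Node n6: branches {R3, R5} → V_6 = -15.09-1.085j
Source currents: i(V1)=0.2677+0.008421j

0.002391-0.007254j A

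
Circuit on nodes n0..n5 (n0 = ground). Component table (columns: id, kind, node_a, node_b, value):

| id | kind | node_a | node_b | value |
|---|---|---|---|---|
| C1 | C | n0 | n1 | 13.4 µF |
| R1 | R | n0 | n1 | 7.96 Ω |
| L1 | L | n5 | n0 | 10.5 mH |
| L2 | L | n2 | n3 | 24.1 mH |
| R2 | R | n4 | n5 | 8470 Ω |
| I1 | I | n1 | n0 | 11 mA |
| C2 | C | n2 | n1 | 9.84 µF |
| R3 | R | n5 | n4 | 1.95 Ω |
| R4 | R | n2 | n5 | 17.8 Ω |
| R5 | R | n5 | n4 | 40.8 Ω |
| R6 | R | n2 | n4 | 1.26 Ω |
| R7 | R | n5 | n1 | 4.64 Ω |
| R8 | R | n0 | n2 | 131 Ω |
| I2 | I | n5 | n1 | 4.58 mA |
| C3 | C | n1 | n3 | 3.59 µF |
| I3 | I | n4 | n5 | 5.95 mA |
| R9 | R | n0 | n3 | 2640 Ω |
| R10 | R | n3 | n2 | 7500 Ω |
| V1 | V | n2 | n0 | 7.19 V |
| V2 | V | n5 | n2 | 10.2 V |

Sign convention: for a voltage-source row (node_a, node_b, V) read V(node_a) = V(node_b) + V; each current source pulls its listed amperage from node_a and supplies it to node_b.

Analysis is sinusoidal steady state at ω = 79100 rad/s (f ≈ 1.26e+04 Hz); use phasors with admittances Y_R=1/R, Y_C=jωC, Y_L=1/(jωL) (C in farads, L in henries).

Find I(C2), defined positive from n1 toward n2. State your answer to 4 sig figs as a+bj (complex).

MNA unknowns: 5 node voltages V₁..V_5 plus 2 source currents (V1, V2)
C1: Y=0.000+1.060j on G[0,1]
R1: Y=0.1256+0.000j on G[0,1]
L1: Y=0.000-0.001204j on G[5,0]
L2: Y=0.000-0.0005246j on G[2,3]
R2: Y=0.0001181+0.000j on G[4,5]
I1: z[1]−=0.011, z[0]+=0.011
C2: Y=0.000+0.7783j on G[2,1]
R3: Y=0.5128+0.000j on G[5,4]
R4: Y=0.05618+0.000j on G[2,5]
R5: Y=0.02451+0.000j on G[5,4]
R6: Y=0.7937+0.000j on G[2,4]
R7: Y=0.2155+0.000j on G[5,1]
R8: Y=0.007634+0.000j on G[0,2]
I2: z[5]−=0.00458, z[1]+=0.00458
C3: Y=0.000+0.2840j on G[1,3]
I3: z[4]−=0.00595, z[5]+=0.00595
R9: Y=0.0003788+0.000j on G[0,3]
R10: Y=0.0001333+0.000j on G[3,2]
V1: row V2−V0=7.19, i_V1 at 2,0
V2: row V5−V2=10.2, i_V2 at 5,2
solve → V1=3.307-1.422j, V2=7.190+0.000j, V3=3.303-1.422j, V4=11.30+0.000j, V5=17.39+0.000j
aux → i_V1=-1.989-3.306j, i_V2=-6.878-0.2854j

1.106-3.022j A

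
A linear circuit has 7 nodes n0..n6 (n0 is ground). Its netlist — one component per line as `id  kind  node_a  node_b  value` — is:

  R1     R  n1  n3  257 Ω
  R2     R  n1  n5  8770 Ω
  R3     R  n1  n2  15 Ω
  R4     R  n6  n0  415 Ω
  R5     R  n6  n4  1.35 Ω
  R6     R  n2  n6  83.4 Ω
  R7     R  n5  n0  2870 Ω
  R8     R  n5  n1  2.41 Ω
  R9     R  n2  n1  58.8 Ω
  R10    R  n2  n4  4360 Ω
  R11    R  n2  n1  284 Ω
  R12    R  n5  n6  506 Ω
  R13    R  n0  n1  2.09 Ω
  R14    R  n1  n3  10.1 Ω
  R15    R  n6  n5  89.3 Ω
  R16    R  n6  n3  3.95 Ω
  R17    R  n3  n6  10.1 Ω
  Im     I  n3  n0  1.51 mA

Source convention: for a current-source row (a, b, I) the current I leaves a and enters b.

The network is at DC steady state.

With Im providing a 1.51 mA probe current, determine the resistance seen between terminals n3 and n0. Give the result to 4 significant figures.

R_eq = 9.878 Ω

MNA unknowns: 6 node voltages V₁..V_6
R1: Y=0.003891 on G[1,3]
R2: Y=0.0001140 on G[1,5]
R3: Y=0.06667 on G[1,2]
R4: Y=0.002410 on G[6,0]
R5: Y=0.7407 on G[6,4]
R6: Y=0.01199 on G[2,6]
R7: Y=0.0003484 on G[5,0]
R8: Y=0.4149 on G[5,1]
R9: Y=0.01701 on G[2,1]
R10: Y=0.0002294 on G[2,4]
R11: Y=0.003521 on G[2,1]
R12: Y=0.001976 on G[5,6]
R13: Y=0.4785 on G[0,1]
R14: Y=0.09901 on G[1,3]
R15: Y=0.01120 on G[6,5]
R16: Y=0.2532 on G[6,3]
R17: Y=0.09901 on G[3,6]
Im: z[3]−=0.00151, z[0]+=0.00151
solve → V1=-0.003082, V2=-0.004435, V3=-0.01492, V4=-0.01408, V5=-0.003418, V6=-0.01409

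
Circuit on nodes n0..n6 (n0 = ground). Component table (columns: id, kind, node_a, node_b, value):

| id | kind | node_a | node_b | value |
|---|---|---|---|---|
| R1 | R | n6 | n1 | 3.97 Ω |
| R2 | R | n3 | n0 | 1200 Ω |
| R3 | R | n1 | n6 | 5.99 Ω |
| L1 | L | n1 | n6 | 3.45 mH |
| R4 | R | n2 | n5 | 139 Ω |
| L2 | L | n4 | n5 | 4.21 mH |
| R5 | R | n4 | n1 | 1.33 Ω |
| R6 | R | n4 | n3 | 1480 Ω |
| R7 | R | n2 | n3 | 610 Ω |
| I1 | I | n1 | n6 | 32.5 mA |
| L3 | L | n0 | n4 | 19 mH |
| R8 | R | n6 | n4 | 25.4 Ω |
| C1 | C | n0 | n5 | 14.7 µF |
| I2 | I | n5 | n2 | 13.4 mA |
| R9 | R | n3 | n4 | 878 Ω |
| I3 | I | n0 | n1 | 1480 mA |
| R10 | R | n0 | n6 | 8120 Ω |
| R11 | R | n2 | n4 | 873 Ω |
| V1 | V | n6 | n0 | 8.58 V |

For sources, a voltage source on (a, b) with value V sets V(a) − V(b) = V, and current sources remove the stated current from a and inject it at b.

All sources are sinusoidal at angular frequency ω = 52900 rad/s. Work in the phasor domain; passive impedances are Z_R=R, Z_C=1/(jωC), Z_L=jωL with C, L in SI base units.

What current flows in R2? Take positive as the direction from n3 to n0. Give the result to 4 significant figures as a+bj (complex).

MNA unknowns: 6 node voltages V₁..V_6 plus 1 source current (V1)
R1: Y=0.2519+0.000j on G[6,1]
R2: Y=0.0008333+0.000j on G[3,0]
R3: Y=0.1669+0.000j on G[1,6]
L1: Y=0.000-0.005479j on G[1,6]
R4: Y=0.007194+0.000j on G[2,5]
L2: Y=0.000-0.004490j on G[4,5]
R5: Y=0.7519+0.000j on G[4,1]
R6: Y=0.0006757+0.000j on G[4,3]
R7: Y=0.001639+0.000j on G[2,3]
I1: z[1]−=0.0325, z[6]+=0.0325
L3: Y=0.000-0.0009949j on G[0,4]
R8: Y=0.03937+0.000j on G[6,4]
C1: Y=0.000+0.7776j on G[0,5]
I2: z[5]−=0.0134, z[2]+=0.0134
R9: Y=0.001139+0.000j on G[3,4]
I3: z[0]−=1.48, z[1]+=1.48
R10: Y=0.0001232+0.000j on G[0,6]
R11: Y=0.001145+0.000j on G[2,4]
V1: row V6−V0=8.58, i_V1 at 6,0
solve → V1=11.71+0.1689j, V2=3.649+0.03291j, V3=6.275+0.1143j, V4=11.53+0.2402j, V5=-0.06647-0.01864j, V6=8.580+0.000j
aux → i_V1=1.459+0.06307j

0.005229+9.522e-05j A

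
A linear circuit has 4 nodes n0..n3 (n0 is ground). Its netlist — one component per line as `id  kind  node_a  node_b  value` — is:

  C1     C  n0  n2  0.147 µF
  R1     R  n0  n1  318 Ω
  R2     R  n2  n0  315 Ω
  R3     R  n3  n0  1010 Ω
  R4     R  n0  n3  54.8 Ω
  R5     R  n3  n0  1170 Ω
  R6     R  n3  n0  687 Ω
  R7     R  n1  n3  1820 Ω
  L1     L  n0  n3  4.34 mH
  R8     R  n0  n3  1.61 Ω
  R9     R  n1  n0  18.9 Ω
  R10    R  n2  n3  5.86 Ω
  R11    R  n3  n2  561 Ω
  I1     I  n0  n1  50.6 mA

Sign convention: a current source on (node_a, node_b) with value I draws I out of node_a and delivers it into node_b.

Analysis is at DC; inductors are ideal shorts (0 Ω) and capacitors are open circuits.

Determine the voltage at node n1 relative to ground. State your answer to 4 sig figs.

Element admittances at DC:
  Y(C1) = 0.000 S between n0,n2
  Y(R1) = 0.003145 S between n0,n1
  Y(R2) = 0.003175 S between n2,n0
  Y(R3) = 0.0009901 S between n3,n0
  Y(R4) = 0.01825 S between n0,n3
  Y(R5) = 0.0008547 S between n3,n0
  Y(R6) = 0.001456 S between n3,n0
  Y(R7) = 0.0005495 S between n1,n3
  L1: short n0↔n3 (DC inductor)
  Y(R8) = 0.6211 S between n0,n3
  Y(R9) = 0.05291 S between n1,n0
  Y(R10) = 0.1706 S between n2,n3
  Y(R11) = 0.001783 S between n3,n2
  I1: injects 0.0506 A into n1 (from n0)
Assemble and solve the 4×4 MNA system:
  V(n1)=0.8939  V(n2)=0.000  V(n3)=0.000
  i(L1)=-0.0004912

0.8939 V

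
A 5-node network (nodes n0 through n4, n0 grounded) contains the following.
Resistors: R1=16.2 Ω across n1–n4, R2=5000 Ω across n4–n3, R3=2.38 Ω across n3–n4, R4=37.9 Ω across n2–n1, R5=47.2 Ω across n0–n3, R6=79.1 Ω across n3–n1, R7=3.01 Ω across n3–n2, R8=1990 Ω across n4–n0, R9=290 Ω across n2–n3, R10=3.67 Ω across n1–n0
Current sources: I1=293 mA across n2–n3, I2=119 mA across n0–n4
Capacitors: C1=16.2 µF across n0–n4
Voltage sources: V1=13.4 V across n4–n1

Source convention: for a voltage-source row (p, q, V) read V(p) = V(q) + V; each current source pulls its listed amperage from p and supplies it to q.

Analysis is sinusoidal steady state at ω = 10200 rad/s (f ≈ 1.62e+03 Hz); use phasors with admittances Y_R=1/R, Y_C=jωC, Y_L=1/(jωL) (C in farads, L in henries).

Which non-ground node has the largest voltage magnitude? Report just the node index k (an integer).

4

Apply KCL at each of the 4 non-ground nodes and solve the resulting linear system.
Node n1: branches {R1, R4, R6, R10, V1} → V_1 = -3.587-5.530j
Node n2: branches {R4, I1, R7, R9} → V_2 = 6.703-5.303j
Node n3: branches {R2, R3, R5, R6, I1, R7, R9} → V_3 = 8.385-5.285j
Node n4: branches {R1, R2, R3, I2, R8, C1, V1} → V_4 = 9.813-5.530j
Source currents: i(V1)=-2.227-1.516j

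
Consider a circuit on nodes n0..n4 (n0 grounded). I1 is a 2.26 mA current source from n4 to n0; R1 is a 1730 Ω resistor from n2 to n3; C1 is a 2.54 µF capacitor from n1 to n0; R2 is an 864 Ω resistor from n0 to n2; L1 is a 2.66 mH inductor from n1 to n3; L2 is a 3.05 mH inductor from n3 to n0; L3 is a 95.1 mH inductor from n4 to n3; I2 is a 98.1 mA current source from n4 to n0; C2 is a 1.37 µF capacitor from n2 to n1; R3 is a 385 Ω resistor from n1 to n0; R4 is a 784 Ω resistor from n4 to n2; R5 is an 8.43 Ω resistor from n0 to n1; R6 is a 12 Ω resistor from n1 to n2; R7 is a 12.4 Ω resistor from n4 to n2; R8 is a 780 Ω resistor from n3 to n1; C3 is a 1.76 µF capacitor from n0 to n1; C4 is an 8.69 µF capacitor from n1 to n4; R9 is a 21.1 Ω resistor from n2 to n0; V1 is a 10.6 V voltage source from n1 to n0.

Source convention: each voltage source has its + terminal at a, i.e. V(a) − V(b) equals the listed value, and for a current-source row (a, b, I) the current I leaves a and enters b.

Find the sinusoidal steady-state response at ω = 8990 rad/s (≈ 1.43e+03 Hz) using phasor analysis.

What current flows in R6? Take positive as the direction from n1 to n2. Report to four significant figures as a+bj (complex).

0.2451-0.1022j A

Apply KCL at each of the 4 non-ground nodes and solve the resulting linear system.
Node n1: branches {C1, L1, C2, R3, R5, R6, R8, C3, C4, V1} → V_1 = 10.60+0.000j
Node n2: branches {R1, R2, C2, R4, R6, R7, R9} → V_2 = 7.659+1.227j
Node n3: branches {R1, L1, L2, L3, R8} → V_3 = 5.706+0.1339j
Node n4: branches {I1, L3, I2, R4, R7, C4} → V_4 = 9.035+2.767j
Source currents: i(V1)=-1.762-0.2612j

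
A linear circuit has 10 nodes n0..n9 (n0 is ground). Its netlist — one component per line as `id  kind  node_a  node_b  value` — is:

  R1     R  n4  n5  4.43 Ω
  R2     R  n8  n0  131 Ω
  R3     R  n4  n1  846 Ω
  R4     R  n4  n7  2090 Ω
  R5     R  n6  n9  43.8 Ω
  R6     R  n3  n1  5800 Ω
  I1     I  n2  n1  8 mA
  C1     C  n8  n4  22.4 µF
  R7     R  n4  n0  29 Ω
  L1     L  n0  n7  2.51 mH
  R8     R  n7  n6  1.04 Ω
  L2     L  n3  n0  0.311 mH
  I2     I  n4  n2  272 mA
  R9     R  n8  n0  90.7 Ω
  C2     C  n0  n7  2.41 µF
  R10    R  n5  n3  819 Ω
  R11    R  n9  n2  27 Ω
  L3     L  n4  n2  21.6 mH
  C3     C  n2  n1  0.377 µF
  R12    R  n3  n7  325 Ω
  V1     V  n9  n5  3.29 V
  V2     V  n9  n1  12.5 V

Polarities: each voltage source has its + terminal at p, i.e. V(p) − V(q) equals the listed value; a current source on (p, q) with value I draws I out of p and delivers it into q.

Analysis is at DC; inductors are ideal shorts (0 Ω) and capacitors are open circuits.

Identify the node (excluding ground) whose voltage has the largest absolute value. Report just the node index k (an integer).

Apply KCL at each of the 9 non-ground nodes and solve the resulting linear system.
Node n1: branches {R3, R6, I1, C3, V2} → V_1 = -10.75
Node n2: branches {I1, I2, R11, L3, C3} → V_2 = -1.012
Node n3: branches {R6, L2, R10, R12} → V_3 = 0.000
Node n4: branches {R1, R3, R4, C1, R7, I2, L3} → V_4 = -1.012
Node n5: branches {R1, R10, V1} → V_5 = -1.536
Node n6: branches {R5, R8} → V_6 = 0.04068
Node n7: branches {R4, L1, R8, C2, R12} → V_7 = 0.000
Node n8: branches {R2, C1, R9} → V_8 = 0.000
Node n9: branches {R5, R11, V1, V2} → V_9 = 1.754
Source currents: i(L1)=-0.03863, i(L2)=-0.003729, i(L3)=-0.3664, i(V1)=-0.1202, i(V2)=-0.02136

1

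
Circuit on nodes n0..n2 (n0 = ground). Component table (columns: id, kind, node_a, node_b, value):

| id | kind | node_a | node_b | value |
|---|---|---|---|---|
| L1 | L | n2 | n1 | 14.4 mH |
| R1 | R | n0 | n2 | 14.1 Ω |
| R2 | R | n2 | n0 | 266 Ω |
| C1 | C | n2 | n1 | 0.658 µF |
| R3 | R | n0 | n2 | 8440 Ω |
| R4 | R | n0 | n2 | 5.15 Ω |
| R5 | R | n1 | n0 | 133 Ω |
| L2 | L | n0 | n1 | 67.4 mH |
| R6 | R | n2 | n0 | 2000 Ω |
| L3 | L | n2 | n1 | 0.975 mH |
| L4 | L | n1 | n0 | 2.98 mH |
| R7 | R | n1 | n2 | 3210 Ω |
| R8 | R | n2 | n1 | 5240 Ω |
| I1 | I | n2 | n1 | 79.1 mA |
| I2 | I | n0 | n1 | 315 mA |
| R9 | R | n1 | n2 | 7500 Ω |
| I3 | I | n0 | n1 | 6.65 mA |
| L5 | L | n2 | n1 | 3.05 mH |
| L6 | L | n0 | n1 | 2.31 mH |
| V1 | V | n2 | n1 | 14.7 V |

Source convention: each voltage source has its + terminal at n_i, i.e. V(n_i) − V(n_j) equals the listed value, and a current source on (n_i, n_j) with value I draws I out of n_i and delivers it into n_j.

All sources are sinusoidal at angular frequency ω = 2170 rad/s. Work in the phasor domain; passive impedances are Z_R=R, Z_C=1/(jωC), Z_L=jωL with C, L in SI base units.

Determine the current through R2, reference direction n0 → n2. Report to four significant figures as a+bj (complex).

-0.03696+0.02386j A

MNA unknowns: 2 node voltages V₁..V_2 plus 1 source current (V1)
L1: Y=0.000-0.03200j on G[2,1]
R1: Y=0.07092+0.000j on G[0,2]
R2: Y=0.003759+0.000j on G[2,0]
C1: Y=0.000+0.001428j on G[2,1]
R3: Y=0.0001185+0.000j on G[0,2]
R4: Y=0.1942+0.000j on G[0,2]
R5: Y=0.007519+0.000j on G[1,0]
L2: Y=0.000-0.006837j on G[0,1]
R6: Y=0.0005000+0.000j on G[2,0]
L3: Y=0.000-0.4726j on G[2,1]
L4: Y=0.000-0.1546j on G[1,0]
R7: Y=0.0003115+0.000j on G[1,2]
R8: Y=0.0001908+0.000j on G[2,1]
I1: z[2]−=0.0791, z[1]+=0.0791
I2: z[0]−=0.315, z[1]+=0.315
R9: Y=0.0001333+0.000j on G[1,2]
I3: z[0]−=0.00665, z[1]+=0.00665
L5: Y=0.000-0.1511j on G[2,1]
L6: Y=0.000-0.1995j on G[0,1]
V1: row V2−V1=14.7, i_V1 at 2,1
solve → V1=-4.870-6.346j, V2=9.830-6.346j
aux → i_V1=-2.737+11.33j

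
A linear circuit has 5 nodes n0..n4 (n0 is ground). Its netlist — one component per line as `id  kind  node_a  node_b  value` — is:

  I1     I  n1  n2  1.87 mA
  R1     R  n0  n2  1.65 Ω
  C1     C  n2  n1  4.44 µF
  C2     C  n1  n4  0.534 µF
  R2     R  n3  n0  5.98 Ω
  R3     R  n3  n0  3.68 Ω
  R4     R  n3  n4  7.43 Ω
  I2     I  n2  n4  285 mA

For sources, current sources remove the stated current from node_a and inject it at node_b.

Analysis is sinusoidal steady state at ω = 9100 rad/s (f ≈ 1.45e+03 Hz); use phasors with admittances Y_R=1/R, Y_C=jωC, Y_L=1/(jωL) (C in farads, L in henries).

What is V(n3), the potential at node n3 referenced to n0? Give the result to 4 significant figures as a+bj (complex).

0.6472-0.03189j V

Apply KCL at each of the 4 non-ground nodes and solve the resulting linear system.
Node n1: branches {I1, C1, C2} → V_1 = -0.1223+0.04734j
Node n2: branches {I1, R1, C1, I2} → V_2 = -0.4688+0.02310j
Node n3: branches {R2, R3, R4} → V_3 = 0.6472-0.03189j
Node n4: branches {C2, R4, I2} → V_4 = 2.758-0.1359j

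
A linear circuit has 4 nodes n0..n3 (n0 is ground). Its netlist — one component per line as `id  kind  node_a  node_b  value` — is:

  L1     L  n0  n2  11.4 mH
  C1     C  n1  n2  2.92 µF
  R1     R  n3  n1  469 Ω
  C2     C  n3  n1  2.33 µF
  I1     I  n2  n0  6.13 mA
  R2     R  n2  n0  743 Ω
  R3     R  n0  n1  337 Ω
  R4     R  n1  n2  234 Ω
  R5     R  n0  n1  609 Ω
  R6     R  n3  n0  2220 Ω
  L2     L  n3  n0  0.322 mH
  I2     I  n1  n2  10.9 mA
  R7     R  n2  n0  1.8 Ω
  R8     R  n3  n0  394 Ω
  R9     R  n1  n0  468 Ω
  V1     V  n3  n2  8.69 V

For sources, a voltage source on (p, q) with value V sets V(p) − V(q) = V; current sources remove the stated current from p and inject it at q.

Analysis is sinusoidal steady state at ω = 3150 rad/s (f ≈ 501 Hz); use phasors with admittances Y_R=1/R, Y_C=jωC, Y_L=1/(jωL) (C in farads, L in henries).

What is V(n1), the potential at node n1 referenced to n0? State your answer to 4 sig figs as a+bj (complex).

-3.483+2.835j V

MNA unknowns: 3 node voltages V₁..V_3 plus 1 source current (V1)
L1: Y=0.000-0.02785j on G[0,2]
C1: Y=0.000+0.009198j on G[1,2]
R1: Y=0.002132+0.000j on G[3,1]
C2: Y=0.000+0.007340j on G[3,1]
I1: z[2]−=0.00613, z[0]+=0.00613
R2: Y=0.001346+0.000j on G[2,0]
R3: Y=0.002967+0.000j on G[0,1]
R4: Y=0.004274+0.000j on G[1,2]
R5: Y=0.001642+0.000j on G[0,1]
R6: Y=0.0004505+0.000j on G[3,0]
L2: Y=0.000-0.9859j on G[3,0]
I2: z[1]−=0.0109, z[2]+=0.0109
R7: Y=0.5556+0.000j on G[2,0]
R8: Y=0.002538+0.000j on G[3,0]
R9: Y=0.002137+0.000j on G[1,0]
V1: row V3−V2=8.69, i_V1 at 3,2
solve → V1=-3.483+2.835j, V2=-6.465+3.562j, V3=2.225+3.562j
aux → i_V1=-3.525+2.139j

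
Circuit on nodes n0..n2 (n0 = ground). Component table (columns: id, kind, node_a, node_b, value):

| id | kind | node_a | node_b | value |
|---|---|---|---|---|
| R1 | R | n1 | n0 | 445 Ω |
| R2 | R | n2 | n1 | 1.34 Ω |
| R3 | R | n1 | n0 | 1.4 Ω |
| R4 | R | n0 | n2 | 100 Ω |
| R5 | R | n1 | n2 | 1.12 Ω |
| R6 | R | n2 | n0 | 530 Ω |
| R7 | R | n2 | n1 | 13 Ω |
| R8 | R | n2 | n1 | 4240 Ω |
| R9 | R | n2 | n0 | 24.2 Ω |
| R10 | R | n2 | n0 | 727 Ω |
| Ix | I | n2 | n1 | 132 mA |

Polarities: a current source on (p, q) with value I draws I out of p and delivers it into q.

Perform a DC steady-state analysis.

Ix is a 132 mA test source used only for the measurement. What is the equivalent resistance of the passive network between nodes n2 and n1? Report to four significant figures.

R_eq = 0.5659 Ω

Apply KCL at each of the 2 non-ground nodes and solve the resulting linear system.
Node n1: branches {R1, R2, R3, R5, R7, R8, Ix} → V_1 = 0.005288
Node n2: branches {R2, R4, R5, R6, R7, R8, R9, R10, Ix} → V_2 = -0.06941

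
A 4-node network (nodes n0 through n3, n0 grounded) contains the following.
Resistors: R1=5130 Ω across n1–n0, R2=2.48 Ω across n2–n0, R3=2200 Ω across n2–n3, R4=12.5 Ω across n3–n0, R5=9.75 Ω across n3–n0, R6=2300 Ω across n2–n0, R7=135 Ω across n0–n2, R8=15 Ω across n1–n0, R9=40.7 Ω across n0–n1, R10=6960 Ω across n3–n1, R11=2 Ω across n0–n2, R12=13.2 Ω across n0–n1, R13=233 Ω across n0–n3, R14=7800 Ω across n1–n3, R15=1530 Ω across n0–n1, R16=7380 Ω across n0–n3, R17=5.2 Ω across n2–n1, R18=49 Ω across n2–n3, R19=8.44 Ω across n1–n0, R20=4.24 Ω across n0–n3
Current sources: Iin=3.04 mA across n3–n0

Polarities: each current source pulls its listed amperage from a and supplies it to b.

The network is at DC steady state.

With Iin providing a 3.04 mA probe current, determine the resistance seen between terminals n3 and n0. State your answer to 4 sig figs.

MNA unknowns: 3 node voltages V₁..V_3
R1: Y=0.0001949 on G[1,0]
R2: Y=0.4032 on G[2,0]
R3: Y=0.0004545 on G[2,3]
R4: Y=0.08000 on G[3,0]
R5: Y=0.1026 on G[3,0]
R6: Y=0.0004348 on G[2,0]
R7: Y=0.007407 on G[0,2]
R8: Y=0.06667 on G[1,0]
R9: Y=0.02457 on G[0,1]
R10: Y=0.0001437 on G[3,1]
R11: Y=0.5000 on G[0,2]
R12: Y=0.07576 on G[0,1]
R13: Y=0.004292 on G[0,3]
R14: Y=0.0001282 on G[1,3]
R15: Y=0.0006536 on G[0,1]
R16: Y=0.0001355 on G[0,3]
R17: Y=0.1923 on G[2,1]
R18: Y=0.02041 on G[2,3]
R19: Y=0.1185 on G[1,0]
R20: Y=0.2358 on G[0,3]
Iin: z[3]−=0.00304, z[0]+=0.00304
solve → V1=-5.902e-05, V2=-0.0001373, V3=-0.006854

R_eq = 2.255 Ω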